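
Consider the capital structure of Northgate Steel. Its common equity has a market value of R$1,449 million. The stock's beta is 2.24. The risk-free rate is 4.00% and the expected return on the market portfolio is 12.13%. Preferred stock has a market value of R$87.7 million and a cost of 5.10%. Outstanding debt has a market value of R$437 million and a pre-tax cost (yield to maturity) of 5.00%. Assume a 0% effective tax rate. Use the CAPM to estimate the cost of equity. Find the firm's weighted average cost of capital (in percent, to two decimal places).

Market risk premium = 12.13% − 4.0% = 8.13%.
Cost of equity via CAPM: Re = 4.0% + 2.24 × 8.13% = 22.2112%.
Total capital V = 1449 + 87.7 + 437 = 1973.7.
Equity: weight = 1449/1973.7 = 0.7342; cost = 22.2112%.
Preferred: weight = 87.7/1973.7 = 0.0444; cost = 5.1%.
Debt: weight = 437/1973.7 = 0.2214; after-tax cost = 5% × (1 − 0%) = 5.0000%.
WACC = 0.7342 × 22.2112% + 0.0444 × 5.1000% + 0.2214 × 5.0000% = 17.6401%.

17.64%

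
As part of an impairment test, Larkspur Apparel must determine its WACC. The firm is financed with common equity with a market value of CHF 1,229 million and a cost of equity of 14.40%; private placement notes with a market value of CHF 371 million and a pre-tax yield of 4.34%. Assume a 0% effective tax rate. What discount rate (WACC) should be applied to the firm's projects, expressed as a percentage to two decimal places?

Total capital V = 1229 + 371 = 1600.
Equity: weight = 1229/1600 = 0.7681; cost = 14.4%.
Private placement notes: weight = 371/1600 = 0.2319; after-tax cost = 4.34% × (1 − 0%) = 4.3400%.
WACC = 0.7681 × 14.4000% + 0.2319 × 4.3400% = 12.0673%.

12.07%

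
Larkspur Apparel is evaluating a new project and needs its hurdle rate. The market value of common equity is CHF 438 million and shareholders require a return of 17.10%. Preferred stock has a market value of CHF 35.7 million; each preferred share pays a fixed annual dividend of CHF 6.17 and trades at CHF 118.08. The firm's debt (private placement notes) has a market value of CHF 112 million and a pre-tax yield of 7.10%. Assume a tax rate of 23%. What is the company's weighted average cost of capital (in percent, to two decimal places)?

14.15%

Cost of preferred: Rp = 6.17 / 118.08 = 5.2253%.
Total capital V = 438 + 35.7 + 112 = 585.7.
Equity: weight = 438/585.7 = 0.7478; cost = 17.1%.
Preferred: weight = 35.7/585.7 = 0.0610; cost = 5.2253%.
Private placement notes: weight = 112/585.7 = 0.1912; after-tax cost = 7.1% × (1 − 23%) = 5.4670%.
WACC = 0.7478 × 17.1000% + 0.0610 × 5.2253% + 0.1912 × 5.4670% = 14.1517%.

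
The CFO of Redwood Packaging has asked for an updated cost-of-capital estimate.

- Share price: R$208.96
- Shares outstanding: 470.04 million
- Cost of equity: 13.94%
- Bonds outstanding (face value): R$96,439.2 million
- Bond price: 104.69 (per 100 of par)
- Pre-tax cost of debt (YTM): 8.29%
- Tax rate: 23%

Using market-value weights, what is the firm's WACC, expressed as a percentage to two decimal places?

10.11%

Market value of equity E = 208.96 × 470.04m = 98219.5584m. Market value of debt D = 96439.2m × 104.69/100 = 100962.19848m.
Total capital V = 98219.5584 + 100962.19848 = 199181.75688.
Equity: weight = 98219.5584/199181.75688 = 0.4931; cost = 13.94%.
Bonds outstanding: weight = 100962.19848/199181.75688 = 0.5069; after-tax cost = 8.29% × (1 − 23%) = 6.3833%.
WACC = 0.4931 × 13.9400% + 0.5069 × 6.3833% = 10.1096%.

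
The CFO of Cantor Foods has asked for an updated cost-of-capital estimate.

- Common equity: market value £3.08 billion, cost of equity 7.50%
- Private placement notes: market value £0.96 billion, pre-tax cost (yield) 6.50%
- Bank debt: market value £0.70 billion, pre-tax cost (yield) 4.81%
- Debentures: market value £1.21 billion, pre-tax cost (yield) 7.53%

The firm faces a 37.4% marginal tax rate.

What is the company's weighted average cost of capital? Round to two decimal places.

5.85%

Total capital V = 3.08 + 0.96 + 0.7 + 1.21 = 5.95.
Equity: weight = 3.08/5.95 = 0.5176; cost = 7.5%.
Private placement notes: weight = 0.96/5.95 = 0.1613; after-tax cost = 6.5% × (1 − 37.4%) = 4.0690%.
Bank debt: weight = 0.7/5.95 = 0.1176; after-tax cost = 4.81% × (1 − 37.4%) = 3.0111%.
Debentures: weight = 1.21/5.95 = 0.2034; after-tax cost = 7.53% × (1 − 37.4%) = 4.7138%.
WACC = 0.5176 × 7.5000% + 0.1613 × 4.0690% + 0.1176 × 3.0111% + 0.2034 × 4.7138% = 5.8517%.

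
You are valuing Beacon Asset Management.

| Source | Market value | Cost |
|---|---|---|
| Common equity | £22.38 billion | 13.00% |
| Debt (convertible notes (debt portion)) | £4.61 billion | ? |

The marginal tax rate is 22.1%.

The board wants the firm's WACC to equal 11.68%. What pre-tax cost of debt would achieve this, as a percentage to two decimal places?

6.77%

Total capital V = 22.38 + 4.61 = 26.99.
Equity weight = 22.38/26.99 = 0.8292.
Convertible notes (debt portion) weight = 4.61/26.99 = 0.1708.
Equity contribution = 0.8292 × 13% = 10.7795%.
Remaining for debt = 11.68% − 10.7795% = 0.9005%.
Rd × (1 − 22.1%) × 0.1708 = 0.9005%  ⇒  Rd = 6.7675%.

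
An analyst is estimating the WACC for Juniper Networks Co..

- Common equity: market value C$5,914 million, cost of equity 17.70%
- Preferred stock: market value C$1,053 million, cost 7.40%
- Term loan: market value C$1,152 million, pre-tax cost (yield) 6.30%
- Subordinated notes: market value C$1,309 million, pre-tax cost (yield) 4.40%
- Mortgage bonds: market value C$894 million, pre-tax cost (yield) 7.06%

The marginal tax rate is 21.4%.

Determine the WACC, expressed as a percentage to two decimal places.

Total capital V = 5914 + 1053 + 1152 + 1309 + 894 = 10322.
Equity: weight = 5914/10322 = 0.5730; cost = 17.7%.
Preferred: weight = 1053/10322 = 0.1020; cost = 7.4%.
Term loan: weight = 1152/10322 = 0.1116; after-tax cost = 6.3% × (1 − 21.4%) = 4.9518%.
Subordinated notes: weight = 1309/10322 = 0.1268; after-tax cost = 4.4% × (1 − 21.4%) = 3.4584%.
Mortgage bonds: weight = 894/10322 = 0.0866; after-tax cost = 7.06% × (1 − 21.4%) = 5.5492%.
WACC = 0.5730 × 17.7000% + 0.1020 × 7.4000% + 0.1116 × 4.9518% + 0.1268 × 3.4584% + 0.0866 × 5.5492% = 12.3680%.

12.37%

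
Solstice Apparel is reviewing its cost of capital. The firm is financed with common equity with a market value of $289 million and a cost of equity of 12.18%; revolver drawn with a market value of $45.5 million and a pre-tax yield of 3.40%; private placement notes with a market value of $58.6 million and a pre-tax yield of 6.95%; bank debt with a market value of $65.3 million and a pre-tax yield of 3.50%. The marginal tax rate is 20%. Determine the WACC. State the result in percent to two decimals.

Total capital V = 289 + 45.5 + 58.6 + 65.3 = 458.4.
Equity: weight = 289/458.4 = 0.6305; cost = 12.18%.
Revolver drawn: weight = 45.5/458.4 = 0.0993; after-tax cost = 3.4% × (1 − 20%) = 2.7200%.
Private placement notes: weight = 58.6/458.4 = 0.1278; after-tax cost = 6.95% × (1 − 20%) = 5.5600%.
Bank debt: weight = 65.3/458.4 = 0.1425; after-tax cost = 3.5% × (1 − 20%) = 2.8000%.
WACC = 0.6305 × 12.1800% + 0.0993 × 2.7200% + 0.1278 × 5.5600% + 0.1425 × 2.8000% = 9.0585%.

9.06%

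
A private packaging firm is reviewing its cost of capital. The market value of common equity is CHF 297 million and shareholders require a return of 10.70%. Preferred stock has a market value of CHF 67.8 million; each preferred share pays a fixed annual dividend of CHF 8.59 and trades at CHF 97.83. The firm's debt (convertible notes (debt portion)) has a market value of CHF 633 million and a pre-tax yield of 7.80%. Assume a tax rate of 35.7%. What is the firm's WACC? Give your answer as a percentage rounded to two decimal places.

6.96%

Cost of preferred: Rp = 8.59 / 97.83 = 8.7805%.
Total capital V = 297 + 67.8 + 633 = 997.8.
Equity: weight = 297/997.8 = 0.2977; cost = 10.7%.
Preferred: weight = 67.8/997.8 = 0.0679; cost = 8.7805%.
Convertible notes (debt portion): weight = 633/997.8 = 0.6344; after-tax cost = 7.8% × (1 − 35.7%) = 5.0154%.
WACC = 0.2977 × 10.7000% + 0.0679 × 8.7805% + 0.6344 × 5.0154% = 6.9633%.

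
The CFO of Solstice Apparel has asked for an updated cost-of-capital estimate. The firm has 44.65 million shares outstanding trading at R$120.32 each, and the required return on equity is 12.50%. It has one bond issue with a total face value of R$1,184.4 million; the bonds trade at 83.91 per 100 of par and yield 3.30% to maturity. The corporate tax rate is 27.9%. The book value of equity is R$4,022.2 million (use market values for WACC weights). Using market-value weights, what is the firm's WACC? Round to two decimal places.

Market value of equity E = 120.32 × 44.65m = 5372.288m. Market value of debt D = 1184.4m × 83.91/100 = 993.83004m.
Total capital V = 5372.288 + 993.83004 = 6366.11804.
Equity: weight = 5372.288/6366.11804 = 0.8439; cost = 12.5%.
Bonds outstanding: weight = 993.83004/6366.11804 = 0.1561; after-tax cost = 3.3% × (1 − 27.9%) = 2.3793%.
WACC = 0.8439 × 12.5000% + 0.1561 × 2.3793% = 10.9200%.

10.92%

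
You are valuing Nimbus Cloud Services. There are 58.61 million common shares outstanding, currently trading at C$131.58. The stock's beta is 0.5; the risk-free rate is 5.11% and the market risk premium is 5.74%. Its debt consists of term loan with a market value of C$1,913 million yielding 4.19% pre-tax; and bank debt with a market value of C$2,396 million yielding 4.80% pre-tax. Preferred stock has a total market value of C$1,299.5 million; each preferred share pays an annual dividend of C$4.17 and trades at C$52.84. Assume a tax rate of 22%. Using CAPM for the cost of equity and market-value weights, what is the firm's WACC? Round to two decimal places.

6.53%

Cost of equity via CAPM: Re = 5.11% + 0.5 × 5.74% = 7.9800%.
Cost of preferred: Rp = 4.17 / 52.84 = 7.8917%.
Market value of equity E = 131.58 × 58.61m = 7711.9038m.
Total capital V = 7711.9038 + 1299.5 + 1913 + 2396 = 13320.4038.
Equity: weight = 7711.9038/13320.4038 = 0.5790; cost = 7.98%.
Preferred: weight = 1299.5/13320.4038 = 0.0976; cost = 7.8917%.
Term loan: weight = 1913/13320.4038 = 0.1436; after-tax cost = 4.19% × (1 − 22%) = 3.2682%.
Bank debt: weight = 2396/13320.4038 = 0.1799; after-tax cost = 4.8% × (1 − 22%) = 3.7440%.
WACC = 0.5790 × 7.9800% + 0.0976 × 7.8917% + 0.1436 × 3.2682% + 0.1799 × 3.7440% = 6.5328%.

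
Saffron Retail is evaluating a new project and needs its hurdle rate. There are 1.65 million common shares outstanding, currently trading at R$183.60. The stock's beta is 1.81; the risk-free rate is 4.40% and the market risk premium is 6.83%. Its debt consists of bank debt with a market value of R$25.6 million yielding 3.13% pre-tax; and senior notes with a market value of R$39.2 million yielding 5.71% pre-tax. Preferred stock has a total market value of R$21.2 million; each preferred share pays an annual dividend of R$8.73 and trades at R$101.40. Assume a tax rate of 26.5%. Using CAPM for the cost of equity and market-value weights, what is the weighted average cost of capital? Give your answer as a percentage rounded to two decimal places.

Cost of equity via CAPM: Re = 4.4% + 1.81 × 6.83% = 16.7623%.
Cost of preferred: Rp = 8.73 / 101.4 = 8.6095%.
Market value of equity E = 183.6 × 1.65m = 302.94m.
Total capital V = 302.94 + 21.2 + 25.6 + 39.2 = 388.94.
Equity: weight = 302.94/388.94 = 0.7789; cost = 16.7623%.
Preferred: weight = 21.2/388.94 = 0.0545; cost = 8.6095%.
Bank debt: weight = 25.6/388.94 = 0.0658; after-tax cost = 3.13% × (1 − 26.5%) = 2.3005%.
Senior notes: weight = 39.2/388.94 = 0.1008; after-tax cost = 5.71% × (1 − 26.5%) = 4.1968%.
WACC = 0.7789 × 16.7623% + 0.0545 × 8.6095% + 0.0658 × 2.3005% + 0.1008 × 4.1968% = 14.0996%.

14.10%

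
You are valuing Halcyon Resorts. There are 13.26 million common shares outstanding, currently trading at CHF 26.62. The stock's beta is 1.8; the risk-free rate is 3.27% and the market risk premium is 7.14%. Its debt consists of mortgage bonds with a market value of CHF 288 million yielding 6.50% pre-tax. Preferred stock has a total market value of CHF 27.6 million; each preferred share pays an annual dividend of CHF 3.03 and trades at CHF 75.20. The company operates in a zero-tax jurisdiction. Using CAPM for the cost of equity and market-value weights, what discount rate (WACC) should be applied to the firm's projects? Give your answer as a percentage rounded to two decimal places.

Cost of equity via CAPM: Re = 3.27% + 1.8 × 7.14% = 16.1220%.
Cost of preferred: Rp = 3.03 / 75.2 = 4.0293%.
Market value of equity E = 26.62 × 13.26m = 352.9812m.
Total capital V = 352.9812 + 27.6 + 288 = 668.5812.
Equity: weight = 352.9812/668.5812 = 0.5280; cost = 16.122%.
Preferred: weight = 27.6/668.5812 = 0.0413; cost = 4.0293%.
Mortgage bonds: weight = 288/668.5812 = 0.4308; after-tax cost = 6.5% × (1 − 0%) = 6.5000%.
WACC = 0.5280 × 16.1220% + 0.0413 × 4.0293% + 0.4308 × 6.5000% = 11.4780%.

11.48%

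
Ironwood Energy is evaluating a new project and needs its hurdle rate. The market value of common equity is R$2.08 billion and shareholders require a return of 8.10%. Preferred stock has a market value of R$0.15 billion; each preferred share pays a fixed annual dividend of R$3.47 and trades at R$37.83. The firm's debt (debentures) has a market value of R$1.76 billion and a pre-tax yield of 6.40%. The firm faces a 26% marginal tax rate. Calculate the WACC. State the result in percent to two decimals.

Cost of preferred: Rp = 3.47 / 37.83 = 9.1726%.
Total capital V = 2.08 + 0.15 + 1.76 = 3.99.
Equity: weight = 2.08/3.99 = 0.5213; cost = 8.1%.
Preferred: weight = 0.15/3.99 = 0.0376; cost = 9.1726%.
Debentures: weight = 1.76/3.99 = 0.4411; after-tax cost = 6.4% × (1 − 26%) = 4.7360%.
WACC = 0.5213 × 8.1000% + 0.0376 × 9.1726% + 0.4411 × 4.7360% = 6.6565%.

6.66%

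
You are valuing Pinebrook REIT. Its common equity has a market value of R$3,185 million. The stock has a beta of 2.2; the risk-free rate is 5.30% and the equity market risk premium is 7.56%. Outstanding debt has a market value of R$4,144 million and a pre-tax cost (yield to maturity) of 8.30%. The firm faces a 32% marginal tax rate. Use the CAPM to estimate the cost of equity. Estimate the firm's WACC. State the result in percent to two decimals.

Cost of equity via CAPM: Re = 5.3% + 2.2 × 7.56% = 21.9320%.
Total capital V = 3185 + 4144 = 7329.
Equity: weight = 3185/7329 = 0.4346; cost = 21.932%.
Debt: weight = 4144/7329 = 0.5654; after-tax cost = 8.3% × (1 − 32%) = 5.6440%.
WACC = 0.4346 × 21.9320% + 0.5654 × 5.6440% = 12.7224%.

12.72%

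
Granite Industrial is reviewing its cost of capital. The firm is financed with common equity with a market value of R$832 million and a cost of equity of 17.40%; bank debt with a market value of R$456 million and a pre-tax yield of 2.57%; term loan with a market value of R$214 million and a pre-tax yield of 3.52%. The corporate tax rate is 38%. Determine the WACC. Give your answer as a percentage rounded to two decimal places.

10.43%

Total capital V = 832 + 456 + 214 = 1502.
Equity: weight = 832/1502 = 0.5539; cost = 17.4%.
Bank debt: weight = 456/1502 = 0.3036; after-tax cost = 2.57% × (1 − 38%) = 1.5934%.
Term loan: weight = 214/1502 = 0.1425; after-tax cost = 3.52% × (1 − 38%) = 2.1824%.
WACC = 0.5539 × 17.4000% + 0.3036 × 1.5934% + 0.1425 × 2.1824% = 10.4330%.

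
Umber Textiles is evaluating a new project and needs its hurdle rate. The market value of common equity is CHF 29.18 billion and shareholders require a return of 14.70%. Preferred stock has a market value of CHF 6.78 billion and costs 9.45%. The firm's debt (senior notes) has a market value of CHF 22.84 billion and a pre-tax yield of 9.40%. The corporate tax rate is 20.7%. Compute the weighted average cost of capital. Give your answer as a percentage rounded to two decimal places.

11.28%

Total capital V = 29.18 + 6.78 + 22.84 = 58.8.
Equity: weight = 29.18/58.8 = 0.4963; cost = 14.7%.
Preferred: weight = 6.78/58.8 = 0.1153; cost = 9.45%.
Senior notes: weight = 22.84/58.8 = 0.3884; after-tax cost = 9.4% × (1 − 20.7%) = 7.4542%.
WACC = 0.4963 × 14.7000% + 0.1153 × 9.4500% + 0.3884 × 7.4542% = 11.2801%.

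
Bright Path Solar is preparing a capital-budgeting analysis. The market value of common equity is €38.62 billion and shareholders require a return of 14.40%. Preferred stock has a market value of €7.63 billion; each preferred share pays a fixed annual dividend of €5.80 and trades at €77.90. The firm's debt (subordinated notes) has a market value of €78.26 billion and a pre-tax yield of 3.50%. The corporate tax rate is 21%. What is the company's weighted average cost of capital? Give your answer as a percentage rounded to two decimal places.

Cost of preferred: Rp = 5.8 / 77.9 = 7.4454%.
Total capital V = 38.62 + 7.63 + 78.26 = 124.51.
Equity: weight = 38.62/124.51 = 0.3102; cost = 14.4%.
Preferred: weight = 7.63/124.51 = 0.0613; cost = 7.4454%.
Subordinated notes: weight = 78.26/124.51 = 0.6285; after-tax cost = 3.5% × (1 − 21%) = 2.7650%.
WACC = 0.3102 × 14.4000% + 0.0613 × 7.4454% + 0.6285 × 2.7650% = 6.6607%.

6.66%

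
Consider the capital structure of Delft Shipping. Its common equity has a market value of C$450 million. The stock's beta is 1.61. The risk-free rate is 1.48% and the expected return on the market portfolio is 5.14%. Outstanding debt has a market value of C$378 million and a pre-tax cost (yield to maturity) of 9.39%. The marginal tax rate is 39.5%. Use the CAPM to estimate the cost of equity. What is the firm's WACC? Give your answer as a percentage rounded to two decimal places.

6.60%

Market risk premium = 5.14% − 1.48% = 3.66%.
Cost of equity via CAPM: Re = 1.48% + 1.61 × 3.66% = 7.3726%.
Total capital V = 450 + 378 = 828.
Equity: weight = 450/828 = 0.5435; cost = 7.3726%.
Debt: weight = 378/828 = 0.4565; after-tax cost = 9.39% × (1 − 39.5%) = 5.6810%.
WACC = 0.5435 × 7.3726% + 0.4565 × 5.6810% = 6.6003%.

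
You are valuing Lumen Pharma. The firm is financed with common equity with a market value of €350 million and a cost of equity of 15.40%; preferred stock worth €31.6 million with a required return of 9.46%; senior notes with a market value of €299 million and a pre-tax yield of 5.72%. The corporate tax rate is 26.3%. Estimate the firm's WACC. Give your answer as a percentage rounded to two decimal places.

Total capital V = 350 + 31.6 + 299 = 680.6.
Equity: weight = 350/680.6 = 0.5143; cost = 15.4%.
Preferred: weight = 31.6/680.6 = 0.0464; cost = 9.46%.
Senior notes: weight = 299/680.6 = 0.4393; after-tax cost = 5.72% × (1 − 26.3%) = 4.2156%.
WACC = 0.5143 × 15.4000% + 0.0464 × 9.4600% + 0.4393 × 4.2156% = 10.2107%.

10.21%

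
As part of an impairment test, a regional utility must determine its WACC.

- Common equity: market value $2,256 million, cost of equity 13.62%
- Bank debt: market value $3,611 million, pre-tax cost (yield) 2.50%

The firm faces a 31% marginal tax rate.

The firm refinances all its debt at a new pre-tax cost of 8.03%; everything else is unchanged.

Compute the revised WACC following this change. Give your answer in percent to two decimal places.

8.65%

After the change:
Total capital V = 2256 + 3611 = 5867.
Equity: weight = 2256/5867 = 0.3845; cost = 13.62%.
Bank debt: weight = 3611/5867 = 0.6155; after-tax cost = 8.03% × (1 − 31%) = 5.5407%.
WACC = 0.3845 × 13.6200% + 0.6155 × 5.5407% = 8.6474%.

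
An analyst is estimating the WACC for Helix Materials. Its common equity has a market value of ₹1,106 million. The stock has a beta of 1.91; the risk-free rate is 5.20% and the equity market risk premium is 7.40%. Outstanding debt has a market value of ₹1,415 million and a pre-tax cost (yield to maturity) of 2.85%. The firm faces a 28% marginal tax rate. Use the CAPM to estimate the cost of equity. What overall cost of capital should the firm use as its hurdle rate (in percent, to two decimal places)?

Cost of equity via CAPM: Re = 5.2% + 1.91 × 7.4% = 19.3340%.
Total capital V = 1106 + 1415 = 2521.
Equity: weight = 1106/2521 = 0.4387; cost = 19.334%.
Debt: weight = 1415/2521 = 0.5613; after-tax cost = 2.85% × (1 − 28%) = 2.0520%.
WACC = 0.4387 × 19.3340% + 0.5613 × 2.0520% = 9.6339%.

9.63%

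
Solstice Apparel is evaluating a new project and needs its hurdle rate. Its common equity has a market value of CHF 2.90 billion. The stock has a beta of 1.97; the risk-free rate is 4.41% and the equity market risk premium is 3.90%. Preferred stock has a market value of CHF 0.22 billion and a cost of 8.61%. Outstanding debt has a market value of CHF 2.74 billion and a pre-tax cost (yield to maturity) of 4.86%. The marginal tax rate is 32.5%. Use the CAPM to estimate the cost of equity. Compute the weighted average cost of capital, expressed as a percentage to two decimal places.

7.84%

Cost of equity via CAPM: Re = 4.41% + 1.97 × 3.9% = 12.0930%.
Total capital V = 2.9 + 0.22 + 2.74 = 5.86.
Equity: weight = 2.9/5.86 = 0.4949; cost = 12.093%.
Preferred: weight = 0.22/5.86 = 0.0375; cost = 8.61%.
Debt: weight = 2.74/5.86 = 0.4676; after-tax cost = 4.86% × (1 − 32.5%) = 3.2805%.
WACC = 0.4949 × 12.0930% + 0.0375 × 8.6100% + 0.4676 × 3.2805% = 7.8417%.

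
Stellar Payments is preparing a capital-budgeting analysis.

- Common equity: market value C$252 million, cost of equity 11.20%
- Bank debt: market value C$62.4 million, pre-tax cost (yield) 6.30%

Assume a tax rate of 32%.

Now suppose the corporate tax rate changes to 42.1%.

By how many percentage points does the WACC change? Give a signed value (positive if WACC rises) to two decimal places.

Current WACC:
Total capital V = 252 + 62.4 = 314.4.
Equity: weight = 252/314.4 = 0.8015; cost = 11.2%.
Bank debt: weight = 62.4/314.4 = 0.1985; after-tax cost = 6.3% × (1 − 32%) = 4.2840%.
WACC = 0.8015 × 11.2000% + 0.1985 × 4.2840% = 9.8274%.
After the change:
Total capital V = 252 + 62.4 = 314.4.
Equity: weight = 252/314.4 = 0.8015; cost = 11.2%.
Bank debt: weight = 62.4/314.4 = 0.1985; after-tax cost = 6.3% × (1 − 42.1%) = 3.6477%.
WACC = 0.8015 × 11.2000% + 0.1985 × 3.6477% = 9.7011%.
Change in WACC = 9.7011% − 9.8274% = -0.1263 pp.

-0.13 pp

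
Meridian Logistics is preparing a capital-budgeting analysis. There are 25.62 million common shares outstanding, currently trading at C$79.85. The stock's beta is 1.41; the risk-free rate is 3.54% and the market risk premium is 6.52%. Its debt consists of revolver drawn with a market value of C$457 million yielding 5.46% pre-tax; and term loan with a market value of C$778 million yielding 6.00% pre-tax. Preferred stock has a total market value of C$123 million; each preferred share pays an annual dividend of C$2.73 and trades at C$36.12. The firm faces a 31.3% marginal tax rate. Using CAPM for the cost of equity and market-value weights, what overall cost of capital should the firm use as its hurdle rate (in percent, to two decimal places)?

Cost of equity via CAPM: Re = 3.54% + 1.41 × 6.52% = 12.7332%.
Cost of preferred: Rp = 2.73 / 36.12 = 7.5581%.
Market value of equity E = 79.85 × 25.62m = 2045.757m.
Total capital V = 2045.757 + 123 + 457 + 778 = 3403.757.
Equity: weight = 2045.757/3403.757 = 0.6010; cost = 12.7332%.
Preferred: weight = 123/3403.757 = 0.0361; cost = 7.5581%.
Revolver drawn: weight = 457/3403.757 = 0.1343; after-tax cost = 5.46% × (1 − 31.3%) = 3.7510%.
Term loan: weight = 778/3403.757 = 0.2286; after-tax cost = 6% × (1 − 31.3%) = 4.1220%.
WACC = 0.6010 × 12.7332% + 0.0361 × 7.5581% + 0.1343 × 3.7510% + 0.2286 × 4.1220% = 9.3719%.

9.37%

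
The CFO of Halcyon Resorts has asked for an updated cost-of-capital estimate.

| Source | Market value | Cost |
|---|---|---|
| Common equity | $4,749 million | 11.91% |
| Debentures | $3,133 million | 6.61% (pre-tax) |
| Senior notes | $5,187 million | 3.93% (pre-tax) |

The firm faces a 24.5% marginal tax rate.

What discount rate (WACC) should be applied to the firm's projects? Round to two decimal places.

6.70%

Total capital V = 4749 + 3133 + 5187 = 13069.
Equity: weight = 4749/13069 = 0.3634; cost = 11.91%.
Debentures: weight = 3133/13069 = 0.2397; after-tax cost = 6.61% × (1 − 24.5%) = 4.9906%.
Senior notes: weight = 5187/13069 = 0.3969; after-tax cost = 3.93% × (1 − 24.5%) = 2.9672%.
WACC = 0.3634 × 11.9100% + 0.2397 × 4.9906% + 0.3969 × 2.9672% = 6.7019%.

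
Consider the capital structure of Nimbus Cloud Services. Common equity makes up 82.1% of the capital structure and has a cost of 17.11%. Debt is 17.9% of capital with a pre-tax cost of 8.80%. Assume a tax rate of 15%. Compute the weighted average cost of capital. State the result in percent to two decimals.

15.39%

After-tax cost of debt = 8.8% × (1 − 15%) = 7.4800%.
WACC = 0.821 × 17.1100% + 0.179 × 7.4800% = 15.3862%.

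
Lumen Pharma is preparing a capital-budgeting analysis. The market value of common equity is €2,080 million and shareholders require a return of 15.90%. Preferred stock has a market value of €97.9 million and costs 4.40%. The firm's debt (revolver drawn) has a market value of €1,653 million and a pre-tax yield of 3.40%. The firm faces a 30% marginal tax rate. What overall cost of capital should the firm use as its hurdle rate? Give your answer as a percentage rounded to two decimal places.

9.77%

Total capital V = 2080 + 97.9 + 1653 = 3830.9.
Equity: weight = 2080/3830.9 = 0.5430; cost = 15.9%.
Preferred: weight = 97.9/3830.9 = 0.0256; cost = 4.4%.
Revolver drawn: weight = 1653/3830.9 = 0.4315; after-tax cost = 3.4% × (1 − 30%) = 2.3800%.
WACC = 0.5430 × 15.9000% + 0.0256 × 4.4000% + 0.4315 × 2.3800% = 9.7724%.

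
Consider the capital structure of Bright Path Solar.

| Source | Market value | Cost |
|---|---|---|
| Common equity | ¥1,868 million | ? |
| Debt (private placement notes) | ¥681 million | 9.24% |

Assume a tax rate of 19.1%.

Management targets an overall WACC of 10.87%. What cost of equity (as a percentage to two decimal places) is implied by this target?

12.11%

Total capital V = 1868 + 681 = 2549.
Equity weight = 1868/2549 = 0.7328.
Private placement notes weight = 681/2549 = 0.2672.
Debt contribution = 0.2672 × 9.24% × (1 − 19.1%) = 1.9971%.
Required equity contribution = 10.87% − 1.9971% = 8.8729%.
Re = 8.8729% / 0.7328 = 12.1076%.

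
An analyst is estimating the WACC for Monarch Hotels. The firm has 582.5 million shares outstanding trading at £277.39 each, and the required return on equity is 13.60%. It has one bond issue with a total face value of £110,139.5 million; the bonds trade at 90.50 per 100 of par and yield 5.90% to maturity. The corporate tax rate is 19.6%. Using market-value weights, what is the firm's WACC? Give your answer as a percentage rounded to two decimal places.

Market value of equity E = 277.39 × 582.5m = 161579.675m. Market value of debt D = 110139.5m × 90.5/100 = 99676.2475m.
Total capital V = 161579.675 + 99676.2475 = 261255.9225.
Equity: weight = 161579.675/261255.9225 = 0.6185; cost = 13.6%.
Bonds outstanding: weight = 99676.2475/261255.9225 = 0.3815; after-tax cost = 5.9% × (1 − 19.6%) = 4.7436%.
WACC = 0.6185 × 13.6000% + 0.3815 × 4.7436% = 10.2210%.

10.22%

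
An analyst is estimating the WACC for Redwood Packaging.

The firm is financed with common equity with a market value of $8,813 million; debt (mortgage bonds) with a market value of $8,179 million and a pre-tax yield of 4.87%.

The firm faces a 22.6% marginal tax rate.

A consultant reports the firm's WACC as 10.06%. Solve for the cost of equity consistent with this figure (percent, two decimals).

15.90%

Total capital V = 8813 + 8179 = 16992.
Equity weight = 8813/16992 = 0.5187.
Mortgage bonds weight = 8179/16992 = 0.4813.
Debt contribution = 0.4813 × 4.87% × (1 − 22.6%) = 1.8144%.
Required equity contribution = 10.06% − 1.8144% = 8.2456%.
Re = 8.2456% / 0.5187 = 15.8981%.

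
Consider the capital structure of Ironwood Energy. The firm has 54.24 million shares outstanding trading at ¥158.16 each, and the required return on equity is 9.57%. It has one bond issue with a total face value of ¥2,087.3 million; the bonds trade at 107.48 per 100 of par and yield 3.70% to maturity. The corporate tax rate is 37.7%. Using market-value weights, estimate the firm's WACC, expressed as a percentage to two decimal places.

8.06%

Market value of equity E = 158.16 × 54.24m = 8578.5984m. Market value of debt D = 2087.3m × 107.48/100 = 2243.43004m.
Total capital V = 8578.5984 + 2243.43004 = 10822.02844.
Equity: weight = 8578.5984/10822.02844 = 0.7927; cost = 9.57%.
Bonds outstanding: weight = 2243.43004/10822.02844 = 0.2073; after-tax cost = 3.7% × (1 − 37.7%) = 2.3051%.
WACC = 0.7927 × 9.5700% + 0.2073 × 2.3051% = 8.0640%.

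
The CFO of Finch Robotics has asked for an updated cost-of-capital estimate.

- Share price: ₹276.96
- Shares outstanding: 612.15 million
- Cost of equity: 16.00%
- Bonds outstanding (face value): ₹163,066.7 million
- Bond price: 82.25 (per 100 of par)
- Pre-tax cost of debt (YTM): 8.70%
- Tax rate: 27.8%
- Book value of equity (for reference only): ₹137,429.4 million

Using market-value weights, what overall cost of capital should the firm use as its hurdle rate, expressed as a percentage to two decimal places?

Market value of equity E = 276.96 × 612.15m = 169541.064m. Market value of debt D = 163066.7m × 82.25/100 = 134122.36075m.
Total capital V = 169541.064 + 134122.36075 = 303663.42475.
Equity: weight = 169541.064/303663.42475 = 0.5583; cost = 16%.
Bonds outstanding: weight = 134122.36075/303663.42475 = 0.4417; after-tax cost = 8.7% × (1 − 27.8%) = 6.2814%.
WACC = 0.5583 × 16.0000% + 0.4417 × 6.2814% = 11.7075%.

11.71%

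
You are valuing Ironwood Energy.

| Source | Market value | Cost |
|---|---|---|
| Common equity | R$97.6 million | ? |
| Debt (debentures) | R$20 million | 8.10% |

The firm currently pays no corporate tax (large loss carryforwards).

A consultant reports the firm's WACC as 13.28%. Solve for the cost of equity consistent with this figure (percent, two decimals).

14.34%

Total capital V = 97.6 + 20 = 117.6.
Equity weight = 97.6/117.6 = 0.8299.
Debentures weight = 20/117.6 = 0.1701.
Debt contribution = 0.1701 × 8.1% × (1 − 0%) = 1.3776%.
Required equity contribution = 13.28% − 1.3776% = 11.9024%.
Re = 11.9024% / 0.8299 = 14.3415%.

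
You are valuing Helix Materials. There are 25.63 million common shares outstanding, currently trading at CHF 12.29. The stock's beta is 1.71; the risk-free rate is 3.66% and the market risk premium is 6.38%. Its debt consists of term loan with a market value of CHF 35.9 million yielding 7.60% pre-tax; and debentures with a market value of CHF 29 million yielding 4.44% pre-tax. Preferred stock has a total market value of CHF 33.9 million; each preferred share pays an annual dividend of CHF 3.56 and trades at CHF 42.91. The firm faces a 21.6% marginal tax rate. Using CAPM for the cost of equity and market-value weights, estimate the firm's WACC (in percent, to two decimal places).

12.53%

Cost of equity via CAPM: Re = 3.66% + 1.71 × 6.38% = 14.5698%.
Cost of preferred: Rp = 3.56 / 42.91 = 8.2964%.
Market value of equity E = 12.29 × 25.63m = 314.9927m.
Total capital V = 314.9927 + 33.9 + 35.9 + 29 = 413.7927.
Equity: weight = 314.9927/413.7927 = 0.7612; cost = 14.5698%.
Preferred: weight = 33.9/413.7927 = 0.0819; cost = 8.2964%.
Term loan: weight = 35.9/413.7927 = 0.0868; after-tax cost = 7.6% × (1 − 21.6%) = 5.9584%.
Debentures: weight = 29/413.7927 = 0.0701; after-tax cost = 4.44% × (1 − 21.6%) = 3.4810%.
WACC = 0.7612 × 14.5698% + 0.0819 × 8.2964% + 0.0868 × 5.9584% + 0.0701 × 3.4810% = 12.5316%.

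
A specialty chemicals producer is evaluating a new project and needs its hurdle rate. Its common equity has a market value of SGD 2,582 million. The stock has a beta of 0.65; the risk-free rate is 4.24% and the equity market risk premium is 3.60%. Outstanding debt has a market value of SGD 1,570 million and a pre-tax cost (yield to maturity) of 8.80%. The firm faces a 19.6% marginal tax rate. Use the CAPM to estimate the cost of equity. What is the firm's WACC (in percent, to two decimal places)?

6.77%

Cost of equity via CAPM: Re = 4.24% + 0.65 × 3.6% = 6.5800%.
Total capital V = 2582 + 1570 = 4152.
Equity: weight = 2582/4152 = 0.6219; cost = 6.58%.
Debt: weight = 1570/4152 = 0.3781; after-tax cost = 8.8% × (1 − 19.6%) = 7.0752%.
WACC = 0.6219 × 6.5800% + 0.3781 × 7.0752% = 6.7673%.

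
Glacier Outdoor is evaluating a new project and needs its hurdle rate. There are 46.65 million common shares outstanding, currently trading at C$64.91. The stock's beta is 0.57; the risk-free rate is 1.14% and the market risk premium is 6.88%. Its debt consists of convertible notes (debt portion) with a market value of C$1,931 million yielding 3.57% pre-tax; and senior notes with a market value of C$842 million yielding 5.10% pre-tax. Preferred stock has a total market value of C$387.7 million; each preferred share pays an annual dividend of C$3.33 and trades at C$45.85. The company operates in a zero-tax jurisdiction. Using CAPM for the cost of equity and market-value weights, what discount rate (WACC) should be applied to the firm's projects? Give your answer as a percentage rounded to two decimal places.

Cost of equity via CAPM: Re = 1.14% + 0.57 × 6.88% = 5.0616%.
Cost of preferred: Rp = 3.33 / 45.85 = 7.2628%.
Market value of equity E = 64.91 × 46.65m = 3028.0515m.
Total capital V = 3028.0515 + 387.7 + 1931 + 842 = 6188.7515.
Equity: weight = 3028.0515/6188.7515 = 0.4893; cost = 5.0616%.
Preferred: weight = 387.7/6188.7515 = 0.0626; cost = 7.2628%.
Convertible notes (debt portion): weight = 1931/6188.7515 = 0.3120; after-tax cost = 3.57% × (1 − 0%) = 3.5700%.
Senior notes: weight = 842/6188.7515 = 0.1361; after-tax cost = 5.1% × (1 − 0%) = 5.1000%.
WACC = 0.4893 × 5.0616% + 0.0626 × 7.2628% + 0.3120 × 3.5700% + 0.1361 × 5.1000% = 4.7393%.

4.74%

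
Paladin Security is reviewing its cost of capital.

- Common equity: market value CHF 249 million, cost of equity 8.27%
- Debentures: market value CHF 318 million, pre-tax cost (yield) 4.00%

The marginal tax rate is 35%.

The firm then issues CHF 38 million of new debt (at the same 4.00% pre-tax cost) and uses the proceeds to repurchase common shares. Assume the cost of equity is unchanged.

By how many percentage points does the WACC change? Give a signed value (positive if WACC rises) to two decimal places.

-0.38 pp

Current WACC:
Total capital V = 249 + 318 = 567.
Equity: weight = 249/567 = 0.4392; cost = 8.27%.
Debentures: weight = 318/567 = 0.5608; after-tax cost = 4% × (1 − 35%) = 2.6000%.
WACC = 0.4392 × 8.2700% + 0.5608 × 2.6000% = 5.0900%.
After the change:
Total capital V = 211 + 356 = 567.
Equity: weight = 211/567 = 0.3721; cost = 8.27%.
Debentures: weight = 356/567 = 0.6279; after-tax cost = 4% × (1 − 35%) = 2.6000%.
WACC = 0.3721 × 8.2700% + 0.6279 × 2.6000% = 4.7100%.
Change in WACC = 4.7100% − 5.0900% = -0.3800 pp.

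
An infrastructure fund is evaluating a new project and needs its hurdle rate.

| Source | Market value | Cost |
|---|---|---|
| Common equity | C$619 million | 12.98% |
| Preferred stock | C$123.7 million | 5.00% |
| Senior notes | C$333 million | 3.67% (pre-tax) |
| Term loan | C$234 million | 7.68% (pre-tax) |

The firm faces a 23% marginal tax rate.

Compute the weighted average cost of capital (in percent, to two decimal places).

8.38%

Total capital V = 619 + 123.7 + 333 + 234 = 1309.7.
Equity: weight = 619/1309.7 = 0.4726; cost = 12.98%.
Preferred: weight = 123.7/1309.7 = 0.0944; cost = 5%.
Senior notes: weight = 333/1309.7 = 0.2543; after-tax cost = 3.67% × (1 − 23%) = 2.8259%.
Term loan: weight = 234/1309.7 = 0.1787; after-tax cost = 7.68% × (1 − 23%) = 5.9136%.
WACC = 0.4726 × 12.9800% + 0.0944 × 5.0000% + 0.2543 × 2.8259% + 0.1787 × 5.9136% = 8.3820%.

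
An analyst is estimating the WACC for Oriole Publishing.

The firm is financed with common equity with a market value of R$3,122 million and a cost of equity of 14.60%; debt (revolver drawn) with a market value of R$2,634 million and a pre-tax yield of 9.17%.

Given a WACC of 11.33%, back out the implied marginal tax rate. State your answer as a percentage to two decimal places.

Total capital V = 3122 + 2634 = 5756.
Equity weight = 3122/5756 = 0.5424.
Revolver drawn weight = 2634/5756 = 0.4576.
Equity contribution = 0.5424 × 14.6% = 7.9189%.
Debt contribution must be 11.33% − 7.9189% = 3.4111%.
0.4576 × 9.17% × (1 − T) = 3.4111%  ⇒  (1 − T) = 0.8129.
T = 18.7114%.

18.71%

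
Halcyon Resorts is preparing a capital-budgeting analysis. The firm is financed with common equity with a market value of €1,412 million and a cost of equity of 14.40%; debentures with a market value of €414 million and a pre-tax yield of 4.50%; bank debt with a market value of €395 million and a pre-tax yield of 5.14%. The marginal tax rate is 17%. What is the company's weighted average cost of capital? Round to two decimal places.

Total capital V = 1412 + 414 + 395 = 2221.
Equity: weight = 1412/2221 = 0.6357; cost = 14.4%.
Debentures: weight = 414/2221 = 0.1864; after-tax cost = 4.5% × (1 − 17%) = 3.7350%.
Bank debt: weight = 395/2221 = 0.1778; after-tax cost = 5.14% × (1 − 17%) = 4.2662%.
WACC = 0.6357 × 14.4000% + 0.1864 × 3.7350% + 0.1778 × 4.2662% = 10.6097%.

10.61%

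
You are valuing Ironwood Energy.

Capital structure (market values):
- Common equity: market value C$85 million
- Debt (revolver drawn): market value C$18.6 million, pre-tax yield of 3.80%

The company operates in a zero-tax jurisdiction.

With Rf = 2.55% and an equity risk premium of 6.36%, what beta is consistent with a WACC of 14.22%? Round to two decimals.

Total capital V = 85 + 18.6 = 103.6.
Equity weight = 85/103.6 = 0.8205.
Revolver drawn weight = 18.6/103.6 = 0.1795.
Debt contribution = 0.1795 × 3.8% × (1 − 0%) = 0.6822%.
Required equity contribution = 14.22% − 0.6822% = 13.5378%  ⇒  Re = 16.5001%.
CAPM: 16.5001% = 2.55% + β × 6.36%  ⇒  β = 2.1934.

2.19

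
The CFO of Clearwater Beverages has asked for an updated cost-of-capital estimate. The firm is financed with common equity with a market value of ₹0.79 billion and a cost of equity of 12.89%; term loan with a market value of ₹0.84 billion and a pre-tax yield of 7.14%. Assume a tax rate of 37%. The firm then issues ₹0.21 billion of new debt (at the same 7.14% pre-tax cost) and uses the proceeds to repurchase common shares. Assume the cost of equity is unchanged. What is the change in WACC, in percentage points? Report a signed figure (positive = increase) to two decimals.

-1.08 pp

Current WACC:
Total capital V = 0.79 + 0.84 = 1.63.
Equity: weight = 0.79/1.63 = 0.4847; cost = 12.89%.
Term loan: weight = 0.84/1.63 = 0.5153; after-tax cost = 7.14% × (1 − 37%) = 4.4982%.
WACC = 0.4847 × 12.8900% + 0.5153 × 4.4982% = 8.5654%.
After the change:
Total capital V = 0.58 + 1.05 = 1.63.
Equity: weight = 0.58/1.63 = 0.3558; cost = 12.89%.
Term loan: weight = 1.05/1.63 = 0.6442; after-tax cost = 7.14% × (1 − 37%) = 4.4982%.
WACC = 0.3558 × 12.8900% + 0.6442 × 4.4982% = 7.4842%.
Change in WACC = 7.4842% − 8.5654% = -1.0812 pp.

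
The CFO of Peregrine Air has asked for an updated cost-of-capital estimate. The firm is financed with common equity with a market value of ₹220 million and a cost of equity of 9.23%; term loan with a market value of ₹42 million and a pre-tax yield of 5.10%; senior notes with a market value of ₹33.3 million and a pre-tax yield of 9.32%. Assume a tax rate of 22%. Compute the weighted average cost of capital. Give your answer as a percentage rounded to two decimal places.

Total capital V = 220 + 42 + 33.3 = 295.3.
Equity: weight = 220/295.3 = 0.7450; cost = 9.23%.
Term loan: weight = 42/295.3 = 0.1422; after-tax cost = 5.1% × (1 − 22%) = 3.9780%.
Senior notes: weight = 33.3/295.3 = 0.1128; after-tax cost = 9.32% × (1 − 22%) = 7.2696%.
WACC = 0.7450 × 9.2300% + 0.1422 × 3.9780% + 0.1128 × 7.2696% = 8.2619%.

8.26%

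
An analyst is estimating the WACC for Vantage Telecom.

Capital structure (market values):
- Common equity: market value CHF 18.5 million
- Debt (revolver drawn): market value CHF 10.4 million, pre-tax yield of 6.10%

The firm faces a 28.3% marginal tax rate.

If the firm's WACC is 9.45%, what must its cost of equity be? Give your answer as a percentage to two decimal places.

12.30%

Total capital V = 18.5 + 10.4 = 28.9.
Equity weight = 18.5/28.9 = 0.6401.
Revolver drawn weight = 10.4/28.9 = 0.3599.
Debt contribution = 0.3599 × 6.1% × (1 − 28.3%) = 1.5739%.
Required equity contribution = 9.45% − 1.5739% = 7.8761%.
Re = 7.8761% / 0.6401 = 12.3037%.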